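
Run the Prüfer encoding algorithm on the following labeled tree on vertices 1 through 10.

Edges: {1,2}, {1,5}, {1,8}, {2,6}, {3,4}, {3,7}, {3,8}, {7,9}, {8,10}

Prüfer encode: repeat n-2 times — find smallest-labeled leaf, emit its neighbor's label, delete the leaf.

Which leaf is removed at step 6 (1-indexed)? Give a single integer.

Step 1: current leaves = {4,5,6,9,10}. Remove leaf 4 (neighbor: 3).
Step 2: current leaves = {5,6,9,10}. Remove leaf 5 (neighbor: 1).
Step 3: current leaves = {6,9,10}. Remove leaf 6 (neighbor: 2).
Step 4: current leaves = {2,9,10}. Remove leaf 2 (neighbor: 1).
Step 5: current leaves = {1,9,10}. Remove leaf 1 (neighbor: 8).
Step 6: current leaves = {9,10}. Remove leaf 9 (neighbor: 7).

Answer: 9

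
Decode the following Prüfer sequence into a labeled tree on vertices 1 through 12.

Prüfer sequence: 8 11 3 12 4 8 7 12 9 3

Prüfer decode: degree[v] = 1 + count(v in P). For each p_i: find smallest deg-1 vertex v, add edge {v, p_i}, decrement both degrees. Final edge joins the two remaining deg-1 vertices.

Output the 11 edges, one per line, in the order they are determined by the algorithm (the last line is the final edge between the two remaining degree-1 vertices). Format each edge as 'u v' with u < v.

Answer: 1 8
2 11
3 5
6 12
4 10
4 8
7 8
7 12
9 11
3 9
3 12

Derivation:
Initial degrees: {1:1, 2:1, 3:3, 4:2, 5:1, 6:1, 7:2, 8:3, 9:2, 10:1, 11:2, 12:3}
Step 1: smallest deg-1 vertex = 1, p_1 = 8. Add edge {1,8}. Now deg[1]=0, deg[8]=2.
Step 2: smallest deg-1 vertex = 2, p_2 = 11. Add edge {2,11}. Now deg[2]=0, deg[11]=1.
Step 3: smallest deg-1 vertex = 5, p_3 = 3. Add edge {3,5}. Now deg[5]=0, deg[3]=2.
Step 4: smallest deg-1 vertex = 6, p_4 = 12. Add edge {6,12}. Now deg[6]=0, deg[12]=2.
Step 5: smallest deg-1 vertex = 10, p_5 = 4. Add edge {4,10}. Now deg[10]=0, deg[4]=1.
Step 6: smallest deg-1 vertex = 4, p_6 = 8. Add edge {4,8}. Now deg[4]=0, deg[8]=1.
Step 7: smallest deg-1 vertex = 8, p_7 = 7. Add edge {7,8}. Now deg[8]=0, deg[7]=1.
Step 8: smallest deg-1 vertex = 7, p_8 = 12. Add edge {7,12}. Now deg[7]=0, deg[12]=1.
Step 9: smallest deg-1 vertex = 11, p_9 = 9. Add edge {9,11}. Now deg[11]=0, deg[9]=1.
Step 10: smallest deg-1 vertex = 9, p_10 = 3. Add edge {3,9}. Now deg[9]=0, deg[3]=1.
Final: two remaining deg-1 vertices are 3, 12. Add edge {3,12}.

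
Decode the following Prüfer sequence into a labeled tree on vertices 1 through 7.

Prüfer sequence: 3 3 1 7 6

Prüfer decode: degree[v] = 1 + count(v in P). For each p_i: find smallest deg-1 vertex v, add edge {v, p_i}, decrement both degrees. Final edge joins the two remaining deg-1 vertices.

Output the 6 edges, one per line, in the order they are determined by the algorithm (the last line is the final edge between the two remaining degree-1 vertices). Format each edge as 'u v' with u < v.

Initial degrees: {1:2, 2:1, 3:3, 4:1, 5:1, 6:2, 7:2}
Step 1: smallest deg-1 vertex = 2, p_1 = 3. Add edge {2,3}. Now deg[2]=0, deg[3]=2.
Step 2: smallest deg-1 vertex = 4, p_2 = 3. Add edge {3,4}. Now deg[4]=0, deg[3]=1.
Step 3: smallest deg-1 vertex = 3, p_3 = 1. Add edge {1,3}. Now deg[3]=0, deg[1]=1.
Step 4: smallest deg-1 vertex = 1, p_4 = 7. Add edge {1,7}. Now deg[1]=0, deg[7]=1.
Step 5: smallest deg-1 vertex = 5, p_5 = 6. Add edge {5,6}. Now deg[5]=0, deg[6]=1.
Final: two remaining deg-1 vertices are 6, 7. Add edge {6,7}.

Answer: 2 3
3 4
1 3
1 7
5 6
6 7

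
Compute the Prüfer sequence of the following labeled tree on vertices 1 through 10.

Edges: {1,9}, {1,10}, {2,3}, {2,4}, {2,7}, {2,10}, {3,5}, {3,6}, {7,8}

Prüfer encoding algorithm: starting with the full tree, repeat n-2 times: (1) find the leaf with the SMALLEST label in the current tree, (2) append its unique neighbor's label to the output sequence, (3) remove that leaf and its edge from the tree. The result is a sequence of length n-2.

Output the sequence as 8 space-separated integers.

Answer: 2 3 3 2 7 2 10 1

Derivation:
Step 1: leaves = {4,5,6,8,9}. Remove smallest leaf 4, emit neighbor 2.
Step 2: leaves = {5,6,8,9}. Remove smallest leaf 5, emit neighbor 3.
Step 3: leaves = {6,8,9}. Remove smallest leaf 6, emit neighbor 3.
Step 4: leaves = {3,8,9}. Remove smallest leaf 3, emit neighbor 2.
Step 5: leaves = {8,9}. Remove smallest leaf 8, emit neighbor 7.
Step 6: leaves = {7,9}. Remove smallest leaf 7, emit neighbor 2.
Step 7: leaves = {2,9}. Remove smallest leaf 2, emit neighbor 10.
Step 8: leaves = {9,10}. Remove smallest leaf 9, emit neighbor 1.
Done: 2 vertices remain (1, 10). Sequence = [2 3 3 2 7 2 10 1]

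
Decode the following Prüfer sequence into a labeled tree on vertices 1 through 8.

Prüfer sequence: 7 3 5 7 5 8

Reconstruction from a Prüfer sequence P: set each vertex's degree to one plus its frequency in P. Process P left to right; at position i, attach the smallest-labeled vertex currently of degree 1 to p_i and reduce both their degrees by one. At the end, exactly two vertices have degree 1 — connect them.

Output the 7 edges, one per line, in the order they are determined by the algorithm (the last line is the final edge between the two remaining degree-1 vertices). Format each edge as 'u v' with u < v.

Answer: 1 7
2 3
3 5
4 7
5 6
5 8
7 8

Derivation:
Initial degrees: {1:1, 2:1, 3:2, 4:1, 5:3, 6:1, 7:3, 8:2}
Step 1: smallest deg-1 vertex = 1, p_1 = 7. Add edge {1,7}. Now deg[1]=0, deg[7]=2.
Step 2: smallest deg-1 vertex = 2, p_2 = 3. Add edge {2,3}. Now deg[2]=0, deg[3]=1.
Step 3: smallest deg-1 vertex = 3, p_3 = 5. Add edge {3,5}. Now deg[3]=0, deg[5]=2.
Step 4: smallest deg-1 vertex = 4, p_4 = 7. Add edge {4,7}. Now deg[4]=0, deg[7]=1.
Step 5: smallest deg-1 vertex = 6, p_5 = 5. Add edge {5,6}. Now deg[6]=0, deg[5]=1.
Step 6: smallest deg-1 vertex = 5, p_6 = 8. Add edge {5,8}. Now deg[5]=0, deg[8]=1.
Final: two remaining deg-1 vertices are 7, 8. Add edge {7,8}.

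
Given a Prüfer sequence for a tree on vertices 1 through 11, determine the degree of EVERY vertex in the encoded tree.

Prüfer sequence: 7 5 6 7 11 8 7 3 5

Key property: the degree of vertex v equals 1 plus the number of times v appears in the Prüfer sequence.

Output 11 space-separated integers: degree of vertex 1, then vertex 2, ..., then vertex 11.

Answer: 1 1 2 1 3 2 4 2 1 1 2

Derivation:
p_1 = 7: count[7] becomes 1
p_2 = 5: count[5] becomes 1
p_3 = 6: count[6] becomes 1
p_4 = 7: count[7] becomes 2
p_5 = 11: count[11] becomes 1
p_6 = 8: count[8] becomes 1
p_7 = 7: count[7] becomes 3
p_8 = 3: count[3] becomes 1
p_9 = 5: count[5] becomes 2
Degrees (1 + count): deg[1]=1+0=1, deg[2]=1+0=1, deg[3]=1+1=2, deg[4]=1+0=1, deg[5]=1+2=3, deg[6]=1+1=2, deg[7]=1+3=4, deg[8]=1+1=2, deg[9]=1+0=1, deg[10]=1+0=1, deg[11]=1+1=2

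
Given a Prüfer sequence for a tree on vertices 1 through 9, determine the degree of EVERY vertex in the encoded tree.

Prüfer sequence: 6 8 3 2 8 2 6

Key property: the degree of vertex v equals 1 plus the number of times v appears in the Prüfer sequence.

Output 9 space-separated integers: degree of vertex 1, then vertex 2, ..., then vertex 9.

p_1 = 6: count[6] becomes 1
p_2 = 8: count[8] becomes 1
p_3 = 3: count[3] becomes 1
p_4 = 2: count[2] becomes 1
p_5 = 8: count[8] becomes 2
p_6 = 2: count[2] becomes 2
p_7 = 6: count[6] becomes 2
Degrees (1 + count): deg[1]=1+0=1, deg[2]=1+2=3, deg[3]=1+1=2, deg[4]=1+0=1, deg[5]=1+0=1, deg[6]=1+2=3, deg[7]=1+0=1, deg[8]=1+2=3, deg[9]=1+0=1

Answer: 1 3 2 1 1 3 1 3 1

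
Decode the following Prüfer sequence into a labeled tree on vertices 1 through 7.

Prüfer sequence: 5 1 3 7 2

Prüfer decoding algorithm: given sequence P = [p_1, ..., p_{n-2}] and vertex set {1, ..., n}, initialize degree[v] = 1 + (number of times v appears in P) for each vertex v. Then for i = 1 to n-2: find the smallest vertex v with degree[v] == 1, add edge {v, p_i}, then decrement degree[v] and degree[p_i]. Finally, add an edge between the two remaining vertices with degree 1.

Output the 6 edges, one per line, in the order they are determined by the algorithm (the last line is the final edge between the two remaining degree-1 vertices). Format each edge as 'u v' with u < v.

Answer: 4 5
1 5
1 3
3 7
2 6
2 7

Derivation:
Initial degrees: {1:2, 2:2, 3:2, 4:1, 5:2, 6:1, 7:2}
Step 1: smallest deg-1 vertex = 4, p_1 = 5. Add edge {4,5}. Now deg[4]=0, deg[5]=1.
Step 2: smallest deg-1 vertex = 5, p_2 = 1. Add edge {1,5}. Now deg[5]=0, deg[1]=1.
Step 3: smallest deg-1 vertex = 1, p_3 = 3. Add edge {1,3}. Now deg[1]=0, deg[3]=1.
Step 4: smallest deg-1 vertex = 3, p_4 = 7. Add edge {3,7}. Now deg[3]=0, deg[7]=1.
Step 5: smallest deg-1 vertex = 6, p_5 = 2. Add edge {2,6}. Now deg[6]=0, deg[2]=1.
Final: two remaining deg-1 vertices are 2, 7. Add edge {2,7}.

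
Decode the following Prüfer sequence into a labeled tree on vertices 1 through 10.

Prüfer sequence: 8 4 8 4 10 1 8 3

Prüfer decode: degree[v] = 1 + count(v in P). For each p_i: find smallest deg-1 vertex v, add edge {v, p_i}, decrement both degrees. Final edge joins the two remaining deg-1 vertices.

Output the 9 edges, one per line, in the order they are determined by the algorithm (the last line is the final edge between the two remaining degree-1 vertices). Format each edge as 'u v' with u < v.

Initial degrees: {1:2, 2:1, 3:2, 4:3, 5:1, 6:1, 7:1, 8:4, 9:1, 10:2}
Step 1: smallest deg-1 vertex = 2, p_1 = 8. Add edge {2,8}. Now deg[2]=0, deg[8]=3.
Step 2: smallest deg-1 vertex = 5, p_2 = 4. Add edge {4,5}. Now deg[5]=0, deg[4]=2.
Step 3: smallest deg-1 vertex = 6, p_3 = 8. Add edge {6,8}. Now deg[6]=0, deg[8]=2.
Step 4: smallest deg-1 vertex = 7, p_4 = 4. Add edge {4,7}. Now deg[7]=0, deg[4]=1.
Step 5: smallest deg-1 vertex = 4, p_5 = 10. Add edge {4,10}. Now deg[4]=0, deg[10]=1.
Step 6: smallest deg-1 vertex = 9, p_6 = 1. Add edge {1,9}. Now deg[9]=0, deg[1]=1.
Step 7: smallest deg-1 vertex = 1, p_7 = 8. Add edge {1,8}. Now deg[1]=0, deg[8]=1.
Step 8: smallest deg-1 vertex = 8, p_8 = 3. Add edge {3,8}. Now deg[8]=0, deg[3]=1.
Final: two remaining deg-1 vertices are 3, 10. Add edge {3,10}.

Answer: 2 8
4 5
6 8
4 7
4 10
1 9
1 8
3 8
3 10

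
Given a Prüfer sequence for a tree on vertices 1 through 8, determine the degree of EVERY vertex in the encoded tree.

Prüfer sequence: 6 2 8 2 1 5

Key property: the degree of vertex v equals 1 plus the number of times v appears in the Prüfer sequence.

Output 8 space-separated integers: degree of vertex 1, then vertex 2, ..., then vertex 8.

Answer: 2 3 1 1 2 2 1 2

Derivation:
p_1 = 6: count[6] becomes 1
p_2 = 2: count[2] becomes 1
p_3 = 8: count[8] becomes 1
p_4 = 2: count[2] becomes 2
p_5 = 1: count[1] becomes 1
p_6 = 5: count[5] becomes 1
Degrees (1 + count): deg[1]=1+1=2, deg[2]=1+2=3, deg[3]=1+0=1, deg[4]=1+0=1, deg[5]=1+1=2, deg[6]=1+1=2, deg[7]=1+0=1, deg[8]=1+1=2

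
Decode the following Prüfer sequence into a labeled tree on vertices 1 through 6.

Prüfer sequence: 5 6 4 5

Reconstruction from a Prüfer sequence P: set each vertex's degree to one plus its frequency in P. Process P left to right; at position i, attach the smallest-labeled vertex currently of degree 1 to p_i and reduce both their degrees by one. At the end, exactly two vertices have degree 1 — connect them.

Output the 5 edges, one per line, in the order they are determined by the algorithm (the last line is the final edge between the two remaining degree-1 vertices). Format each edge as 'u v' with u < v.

Answer: 1 5
2 6
3 4
4 5
5 6

Derivation:
Initial degrees: {1:1, 2:1, 3:1, 4:2, 5:3, 6:2}
Step 1: smallest deg-1 vertex = 1, p_1 = 5. Add edge {1,5}. Now deg[1]=0, deg[5]=2.
Step 2: smallest deg-1 vertex = 2, p_2 = 6. Add edge {2,6}. Now deg[2]=0, deg[6]=1.
Step 3: smallest deg-1 vertex = 3, p_3 = 4. Add edge {3,4}. Now deg[3]=0, deg[4]=1.
Step 4: smallest deg-1 vertex = 4, p_4 = 5. Add edge {4,5}. Now deg[4]=0, deg[5]=1.
Final: two remaining deg-1 vertices are 5, 6. Add edge {5,6}.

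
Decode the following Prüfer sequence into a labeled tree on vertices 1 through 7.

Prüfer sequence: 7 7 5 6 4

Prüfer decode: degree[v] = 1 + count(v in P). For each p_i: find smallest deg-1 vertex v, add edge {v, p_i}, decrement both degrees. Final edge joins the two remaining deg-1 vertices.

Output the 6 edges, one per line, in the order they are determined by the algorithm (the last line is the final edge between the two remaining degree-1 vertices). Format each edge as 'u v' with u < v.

Initial degrees: {1:1, 2:1, 3:1, 4:2, 5:2, 6:2, 7:3}
Step 1: smallest deg-1 vertex = 1, p_1 = 7. Add edge {1,7}. Now deg[1]=0, deg[7]=2.
Step 2: smallest deg-1 vertex = 2, p_2 = 7. Add edge {2,7}. Now deg[2]=0, deg[7]=1.
Step 3: smallest deg-1 vertex = 3, p_3 = 5. Add edge {3,5}. Now deg[3]=0, deg[5]=1.
Step 4: smallest deg-1 vertex = 5, p_4 = 6. Add edge {5,6}. Now deg[5]=0, deg[6]=1.
Step 5: smallest deg-1 vertex = 6, p_5 = 4. Add edge {4,6}. Now deg[6]=0, deg[4]=1.
Final: two remaining deg-1 vertices are 4, 7. Add edge {4,7}.

Answer: 1 7
2 7
3 5
5 6
4 6
4 7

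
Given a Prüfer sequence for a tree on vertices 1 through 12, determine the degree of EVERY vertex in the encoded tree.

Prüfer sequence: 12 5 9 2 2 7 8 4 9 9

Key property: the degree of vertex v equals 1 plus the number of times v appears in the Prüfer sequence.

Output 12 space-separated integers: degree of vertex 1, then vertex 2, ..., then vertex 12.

Answer: 1 3 1 2 2 1 2 2 4 1 1 2

Derivation:
p_1 = 12: count[12] becomes 1
p_2 = 5: count[5] becomes 1
p_3 = 9: count[9] becomes 1
p_4 = 2: count[2] becomes 1
p_5 = 2: count[2] becomes 2
p_6 = 7: count[7] becomes 1
p_7 = 8: count[8] becomes 1
p_8 = 4: count[4] becomes 1
p_9 = 9: count[9] becomes 2
p_10 = 9: count[9] becomes 3
Degrees (1 + count): deg[1]=1+0=1, deg[2]=1+2=3, deg[3]=1+0=1, deg[4]=1+1=2, deg[5]=1+1=2, deg[6]=1+0=1, deg[7]=1+1=2, deg[8]=1+1=2, deg[9]=1+3=4, deg[10]=1+0=1, deg[11]=1+0=1, deg[12]=1+1=2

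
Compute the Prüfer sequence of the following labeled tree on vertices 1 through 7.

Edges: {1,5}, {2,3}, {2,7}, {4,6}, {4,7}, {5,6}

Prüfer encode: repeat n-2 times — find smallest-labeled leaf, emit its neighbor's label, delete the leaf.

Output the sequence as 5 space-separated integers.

Step 1: leaves = {1,3}. Remove smallest leaf 1, emit neighbor 5.
Step 2: leaves = {3,5}. Remove smallest leaf 3, emit neighbor 2.
Step 3: leaves = {2,5}. Remove smallest leaf 2, emit neighbor 7.
Step 4: leaves = {5,7}. Remove smallest leaf 5, emit neighbor 6.
Step 5: leaves = {6,7}. Remove smallest leaf 6, emit neighbor 4.
Done: 2 vertices remain (4, 7). Sequence = [5 2 7 6 4]

Answer: 5 2 7 6 4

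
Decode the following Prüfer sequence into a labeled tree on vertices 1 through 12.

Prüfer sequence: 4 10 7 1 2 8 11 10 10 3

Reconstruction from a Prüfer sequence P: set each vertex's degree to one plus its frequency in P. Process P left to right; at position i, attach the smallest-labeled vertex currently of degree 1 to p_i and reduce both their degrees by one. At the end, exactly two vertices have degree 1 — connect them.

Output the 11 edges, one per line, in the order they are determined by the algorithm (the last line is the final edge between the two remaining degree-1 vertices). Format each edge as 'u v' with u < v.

Answer: 4 5
4 10
6 7
1 7
1 2
2 8
8 11
9 10
10 11
3 10
3 12

Derivation:
Initial degrees: {1:2, 2:2, 3:2, 4:2, 5:1, 6:1, 7:2, 8:2, 9:1, 10:4, 11:2, 12:1}
Step 1: smallest deg-1 vertex = 5, p_1 = 4. Add edge {4,5}. Now deg[5]=0, deg[4]=1.
Step 2: smallest deg-1 vertex = 4, p_2 = 10. Add edge {4,10}. Now deg[4]=0, deg[10]=3.
Step 3: smallest deg-1 vertex = 6, p_3 = 7. Add edge {6,7}. Now deg[6]=0, deg[7]=1.
Step 4: smallest deg-1 vertex = 7, p_4 = 1. Add edge {1,7}. Now deg[7]=0, deg[1]=1.
Step 5: smallest deg-1 vertex = 1, p_5 = 2. Add edge {1,2}. Now deg[1]=0, deg[2]=1.
Step 6: smallest deg-1 vertex = 2, p_6 = 8. Add edge {2,8}. Now deg[2]=0, deg[8]=1.
Step 7: smallest deg-1 vertex = 8, p_7 = 11. Add edge {8,11}. Now deg[8]=0, deg[11]=1.
Step 8: smallest deg-1 vertex = 9, p_8 = 10. Add edge {9,10}. Now deg[9]=0, deg[10]=2.
Step 9: smallest deg-1 vertex = 11, p_9 = 10. Add edge {10,11}. Now deg[11]=0, deg[10]=1.
Step 10: smallest deg-1 vertex = 10, p_10 = 3. Add edge {3,10}. Now deg[10]=0, deg[3]=1.
Final: two remaining deg-1 vertices are 3, 12. Add edge {3,12}.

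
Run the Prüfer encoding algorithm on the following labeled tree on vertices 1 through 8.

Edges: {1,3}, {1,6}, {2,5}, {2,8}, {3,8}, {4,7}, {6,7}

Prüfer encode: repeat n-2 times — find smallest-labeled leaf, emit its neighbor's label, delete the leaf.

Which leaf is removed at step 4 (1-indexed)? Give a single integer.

Answer: 7

Derivation:
Step 1: current leaves = {4,5}. Remove leaf 4 (neighbor: 7).
Step 2: current leaves = {5,7}. Remove leaf 5 (neighbor: 2).
Step 3: current leaves = {2,7}. Remove leaf 2 (neighbor: 8).
Step 4: current leaves = {7,8}. Remove leaf 7 (neighbor: 6).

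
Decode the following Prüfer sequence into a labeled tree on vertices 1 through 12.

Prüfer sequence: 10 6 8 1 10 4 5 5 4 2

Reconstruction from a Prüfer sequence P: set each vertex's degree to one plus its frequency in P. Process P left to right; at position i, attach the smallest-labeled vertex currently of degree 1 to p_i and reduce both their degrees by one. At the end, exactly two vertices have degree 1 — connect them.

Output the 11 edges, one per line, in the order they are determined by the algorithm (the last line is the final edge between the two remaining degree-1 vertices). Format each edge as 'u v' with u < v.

Initial degrees: {1:2, 2:2, 3:1, 4:3, 5:3, 6:2, 7:1, 8:2, 9:1, 10:3, 11:1, 12:1}
Step 1: smallest deg-1 vertex = 3, p_1 = 10. Add edge {3,10}. Now deg[3]=0, deg[10]=2.
Step 2: smallest deg-1 vertex = 7, p_2 = 6. Add edge {6,7}. Now deg[7]=0, deg[6]=1.
Step 3: smallest deg-1 vertex = 6, p_3 = 8. Add edge {6,8}. Now deg[6]=0, deg[8]=1.
Step 4: smallest deg-1 vertex = 8, p_4 = 1. Add edge {1,8}. Now deg[8]=0, deg[1]=1.
Step 5: smallest deg-1 vertex = 1, p_5 = 10. Add edge {1,10}. Now deg[1]=0, deg[10]=1.
Step 6: smallest deg-1 vertex = 9, p_6 = 4. Add edge {4,9}. Now deg[9]=0, deg[4]=2.
Step 7: smallest deg-1 vertex = 10, p_7 = 5. Add edge {5,10}. Now deg[10]=0, deg[5]=2.
Step 8: smallest deg-1 vertex = 11, p_8 = 5. Add edge {5,11}. Now deg[11]=0, deg[5]=1.
Step 9: smallest deg-1 vertex = 5, p_9 = 4. Add edge {4,5}. Now deg[5]=0, deg[4]=1.
Step 10: smallest deg-1 vertex = 4, p_10 = 2. Add edge {2,4}. Now deg[4]=0, deg[2]=1.
Final: two remaining deg-1 vertices are 2, 12. Add edge {2,12}.

Answer: 3 10
6 7
6 8
1 8
1 10
4 9
5 10
5 11
4 5
2 4
2 12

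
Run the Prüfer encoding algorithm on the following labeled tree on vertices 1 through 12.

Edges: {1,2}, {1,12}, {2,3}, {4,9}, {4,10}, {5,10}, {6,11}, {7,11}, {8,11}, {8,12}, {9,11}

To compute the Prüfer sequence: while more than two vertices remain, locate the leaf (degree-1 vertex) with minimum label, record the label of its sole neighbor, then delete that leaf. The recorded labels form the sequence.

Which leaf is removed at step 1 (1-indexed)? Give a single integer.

Step 1: current leaves = {3,5,6,7}. Remove leaf 3 (neighbor: 2).

Answer: 3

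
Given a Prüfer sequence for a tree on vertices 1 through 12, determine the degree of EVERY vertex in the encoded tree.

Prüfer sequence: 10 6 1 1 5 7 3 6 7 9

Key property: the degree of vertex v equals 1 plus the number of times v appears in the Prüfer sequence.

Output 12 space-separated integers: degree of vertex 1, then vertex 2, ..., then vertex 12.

p_1 = 10: count[10] becomes 1
p_2 = 6: count[6] becomes 1
p_3 = 1: count[1] becomes 1
p_4 = 1: count[1] becomes 2
p_5 = 5: count[5] becomes 1
p_6 = 7: count[7] becomes 1
p_7 = 3: count[3] becomes 1
p_8 = 6: count[6] becomes 2
p_9 = 7: count[7] becomes 2
p_10 = 9: count[9] becomes 1
Degrees (1 + count): deg[1]=1+2=3, deg[2]=1+0=1, deg[3]=1+1=2, deg[4]=1+0=1, deg[5]=1+1=2, deg[6]=1+2=3, deg[7]=1+2=3, deg[8]=1+0=1, deg[9]=1+1=2, deg[10]=1+1=2, deg[11]=1+0=1, deg[12]=1+0=1

Answer: 3 1 2 1 2 3 3 1 2 2 1 1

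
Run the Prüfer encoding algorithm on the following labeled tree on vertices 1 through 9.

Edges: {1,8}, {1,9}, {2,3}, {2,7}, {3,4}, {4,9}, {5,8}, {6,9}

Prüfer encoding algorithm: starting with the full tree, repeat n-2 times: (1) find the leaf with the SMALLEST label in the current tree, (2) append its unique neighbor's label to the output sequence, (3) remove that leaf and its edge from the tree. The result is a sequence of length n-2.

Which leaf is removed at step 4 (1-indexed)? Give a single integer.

Answer: 2

Derivation:
Step 1: current leaves = {5,6,7}. Remove leaf 5 (neighbor: 8).
Step 2: current leaves = {6,7,8}. Remove leaf 6 (neighbor: 9).
Step 3: current leaves = {7,8}. Remove leaf 7 (neighbor: 2).
Step 4: current leaves = {2,8}. Remove leaf 2 (neighbor: 3).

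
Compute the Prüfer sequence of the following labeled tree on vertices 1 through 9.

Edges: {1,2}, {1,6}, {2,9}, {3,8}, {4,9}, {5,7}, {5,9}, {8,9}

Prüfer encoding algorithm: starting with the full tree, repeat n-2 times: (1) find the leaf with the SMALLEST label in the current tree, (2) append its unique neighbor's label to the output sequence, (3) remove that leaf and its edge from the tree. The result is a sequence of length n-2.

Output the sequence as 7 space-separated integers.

Answer: 8 9 1 2 9 5 9

Derivation:
Step 1: leaves = {3,4,6,7}. Remove smallest leaf 3, emit neighbor 8.
Step 2: leaves = {4,6,7,8}. Remove smallest leaf 4, emit neighbor 9.
Step 3: leaves = {6,7,8}. Remove smallest leaf 6, emit neighbor 1.
Step 4: leaves = {1,7,8}. Remove smallest leaf 1, emit neighbor 2.
Step 5: leaves = {2,7,8}. Remove smallest leaf 2, emit neighbor 9.
Step 6: leaves = {7,8}. Remove smallest leaf 7, emit neighbor 5.
Step 7: leaves = {5,8}. Remove smallest leaf 5, emit neighbor 9.
Done: 2 vertices remain (8, 9). Sequence = [8 9 1 2 9 5 9]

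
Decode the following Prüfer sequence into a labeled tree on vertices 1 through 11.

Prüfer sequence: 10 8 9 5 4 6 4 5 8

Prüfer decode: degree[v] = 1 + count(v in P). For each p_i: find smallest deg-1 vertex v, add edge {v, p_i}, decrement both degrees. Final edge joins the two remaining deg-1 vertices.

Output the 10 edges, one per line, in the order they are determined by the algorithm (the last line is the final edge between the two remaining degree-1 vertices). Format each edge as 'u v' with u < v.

Answer: 1 10
2 8
3 9
5 7
4 9
6 10
4 6
4 5
5 8
8 11

Derivation:
Initial degrees: {1:1, 2:1, 3:1, 4:3, 5:3, 6:2, 7:1, 8:3, 9:2, 10:2, 11:1}
Step 1: smallest deg-1 vertex = 1, p_1 = 10. Add edge {1,10}. Now deg[1]=0, deg[10]=1.
Step 2: smallest deg-1 vertex = 2, p_2 = 8. Add edge {2,8}. Now deg[2]=0, deg[8]=2.
Step 3: smallest deg-1 vertex = 3, p_3 = 9. Add edge {3,9}. Now deg[3]=0, deg[9]=1.
Step 4: smallest deg-1 vertex = 7, p_4 = 5. Add edge {5,7}. Now deg[7]=0, deg[5]=2.
Step 5: smallest deg-1 vertex = 9, p_5 = 4. Add edge {4,9}. Now deg[9]=0, deg[4]=2.
Step 6: smallest deg-1 vertex = 10, p_6 = 6. Add edge {6,10}. Now deg[10]=0, deg[6]=1.
Step 7: smallest deg-1 vertex = 6, p_7 = 4. Add edge {4,6}. Now deg[6]=0, deg[4]=1.
Step 8: smallest deg-1 vertex = 4, p_8 = 5. Add edge {4,5}. Now deg[4]=0, deg[5]=1.
Step 9: smallest deg-1 vertex = 5, p_9 = 8. Add edge {5,8}. Now deg[5]=0, deg[8]=1.
Final: two remaining deg-1 vertices are 8, 11. Add edge {8,11}.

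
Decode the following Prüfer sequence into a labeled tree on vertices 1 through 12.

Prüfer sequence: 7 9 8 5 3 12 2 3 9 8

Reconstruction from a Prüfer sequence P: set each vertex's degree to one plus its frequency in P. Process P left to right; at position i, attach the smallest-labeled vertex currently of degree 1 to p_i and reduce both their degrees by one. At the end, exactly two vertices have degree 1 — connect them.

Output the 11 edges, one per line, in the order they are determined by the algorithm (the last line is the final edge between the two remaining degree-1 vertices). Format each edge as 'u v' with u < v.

Initial degrees: {1:1, 2:2, 3:3, 4:1, 5:2, 6:1, 7:2, 8:3, 9:3, 10:1, 11:1, 12:2}
Step 1: smallest deg-1 vertex = 1, p_1 = 7. Add edge {1,7}. Now deg[1]=0, deg[7]=1.
Step 2: smallest deg-1 vertex = 4, p_2 = 9. Add edge {4,9}. Now deg[4]=0, deg[9]=2.
Step 3: smallest deg-1 vertex = 6, p_3 = 8. Add edge {6,8}. Now deg[6]=0, deg[8]=2.
Step 4: smallest deg-1 vertex = 7, p_4 = 5. Add edge {5,7}. Now deg[7]=0, deg[5]=1.
Step 5: smallest deg-1 vertex = 5, p_5 = 3. Add edge {3,5}. Now deg[5]=0, deg[3]=2.
Step 6: smallest deg-1 vertex = 10, p_6 = 12. Add edge {10,12}. Now deg[10]=0, deg[12]=1.
Step 7: smallest deg-1 vertex = 11, p_7 = 2. Add edge {2,11}. Now deg[11]=0, deg[2]=1.
Step 8: smallest deg-1 vertex = 2, p_8 = 3. Add edge {2,3}. Now deg[2]=0, deg[3]=1.
Step 9: smallest deg-1 vertex = 3, p_9 = 9. Add edge {3,9}. Now deg[3]=0, deg[9]=1.
Step 10: smallest deg-1 vertex = 9, p_10 = 8. Add edge {8,9}. Now deg[9]=0, deg[8]=1.
Final: two remaining deg-1 vertices are 8, 12. Add edge {8,12}.

Answer: 1 7
4 9
6 8
5 7
3 5
10 12
2 11
2 3
3 9
8 9
8 12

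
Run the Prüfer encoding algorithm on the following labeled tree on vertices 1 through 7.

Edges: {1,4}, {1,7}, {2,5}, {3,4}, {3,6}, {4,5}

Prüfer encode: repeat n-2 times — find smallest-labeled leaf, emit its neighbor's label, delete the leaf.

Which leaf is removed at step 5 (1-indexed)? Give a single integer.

Step 1: current leaves = {2,6,7}. Remove leaf 2 (neighbor: 5).
Step 2: current leaves = {5,6,7}. Remove leaf 5 (neighbor: 4).
Step 3: current leaves = {6,7}. Remove leaf 6 (neighbor: 3).
Step 4: current leaves = {3,7}. Remove leaf 3 (neighbor: 4).
Step 5: current leaves = {4,7}. Remove leaf 4 (neighbor: 1).

Answer: 4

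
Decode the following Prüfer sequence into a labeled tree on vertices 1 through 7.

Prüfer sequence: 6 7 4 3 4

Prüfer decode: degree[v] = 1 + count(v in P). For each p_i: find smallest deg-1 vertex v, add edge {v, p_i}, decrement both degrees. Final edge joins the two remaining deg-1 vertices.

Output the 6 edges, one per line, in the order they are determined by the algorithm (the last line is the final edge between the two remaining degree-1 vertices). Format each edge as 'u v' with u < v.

Initial degrees: {1:1, 2:1, 3:2, 4:3, 5:1, 6:2, 7:2}
Step 1: smallest deg-1 vertex = 1, p_1 = 6. Add edge {1,6}. Now deg[1]=0, deg[6]=1.
Step 2: smallest deg-1 vertex = 2, p_2 = 7. Add edge {2,7}. Now deg[2]=0, deg[7]=1.
Step 3: smallest deg-1 vertex = 5, p_3 = 4. Add edge {4,5}. Now deg[5]=0, deg[4]=2.
Step 4: smallest deg-1 vertex = 6, p_4 = 3. Add edge {3,6}. Now deg[6]=0, deg[3]=1.
Step 5: smallest deg-1 vertex = 3, p_5 = 4. Add edge {3,4}. Now deg[3]=0, deg[4]=1.
Final: two remaining deg-1 vertices are 4, 7. Add edge {4,7}.

Answer: 1 6
2 7
4 5
3 6
3 4
4 7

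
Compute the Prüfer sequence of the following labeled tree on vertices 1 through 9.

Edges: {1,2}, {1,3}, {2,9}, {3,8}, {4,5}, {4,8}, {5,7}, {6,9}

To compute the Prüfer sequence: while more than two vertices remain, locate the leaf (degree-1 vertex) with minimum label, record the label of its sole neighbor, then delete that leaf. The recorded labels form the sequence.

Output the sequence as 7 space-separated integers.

Step 1: leaves = {6,7}. Remove smallest leaf 6, emit neighbor 9.
Step 2: leaves = {7,9}. Remove smallest leaf 7, emit neighbor 5.
Step 3: leaves = {5,9}. Remove smallest leaf 5, emit neighbor 4.
Step 4: leaves = {4,9}. Remove smallest leaf 4, emit neighbor 8.
Step 5: leaves = {8,9}. Remove smallest leaf 8, emit neighbor 3.
Step 6: leaves = {3,9}. Remove smallest leaf 3, emit neighbor 1.
Step 7: leaves = {1,9}. Remove smallest leaf 1, emit neighbor 2.
Done: 2 vertices remain (2, 9). Sequence = [9 5 4 8 3 1 2]

Answer: 9 5 4 8 3 1 2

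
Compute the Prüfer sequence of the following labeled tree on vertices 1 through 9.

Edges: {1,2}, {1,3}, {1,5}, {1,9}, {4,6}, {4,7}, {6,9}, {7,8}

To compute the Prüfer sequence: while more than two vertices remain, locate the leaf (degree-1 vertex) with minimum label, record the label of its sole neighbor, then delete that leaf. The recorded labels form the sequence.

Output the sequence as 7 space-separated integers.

Step 1: leaves = {2,3,5,8}. Remove smallest leaf 2, emit neighbor 1.
Step 2: leaves = {3,5,8}. Remove smallest leaf 3, emit neighbor 1.
Step 3: leaves = {5,8}. Remove smallest leaf 5, emit neighbor 1.
Step 4: leaves = {1,8}. Remove smallest leaf 1, emit neighbor 9.
Step 5: leaves = {8,9}. Remove smallest leaf 8, emit neighbor 7.
Step 6: leaves = {7,9}. Remove smallest leaf 7, emit neighbor 4.
Step 7: leaves = {4,9}. Remove smallest leaf 4, emit neighbor 6.
Done: 2 vertices remain (6, 9). Sequence = [1 1 1 9 7 4 6]

Answer: 1 1 1 9 7 4 6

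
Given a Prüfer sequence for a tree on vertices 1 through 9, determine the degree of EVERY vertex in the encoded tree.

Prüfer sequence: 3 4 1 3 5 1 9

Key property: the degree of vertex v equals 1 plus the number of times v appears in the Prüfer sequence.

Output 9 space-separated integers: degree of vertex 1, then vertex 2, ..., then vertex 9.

p_1 = 3: count[3] becomes 1
p_2 = 4: count[4] becomes 1
p_3 = 1: count[1] becomes 1
p_4 = 3: count[3] becomes 2
p_5 = 5: count[5] becomes 1
p_6 = 1: count[1] becomes 2
p_7 = 9: count[9] becomes 1
Degrees (1 + count): deg[1]=1+2=3, deg[2]=1+0=1, deg[3]=1+2=3, deg[4]=1+1=2, deg[5]=1+1=2, deg[6]=1+0=1, deg[7]=1+0=1, deg[8]=1+0=1, deg[9]=1+1=2

Answer: 3 1 3 2 2 1 1 1 2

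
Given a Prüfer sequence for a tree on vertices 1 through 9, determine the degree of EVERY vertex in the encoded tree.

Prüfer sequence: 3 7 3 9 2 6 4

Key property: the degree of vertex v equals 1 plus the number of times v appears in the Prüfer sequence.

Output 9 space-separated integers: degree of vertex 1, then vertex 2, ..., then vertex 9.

p_1 = 3: count[3] becomes 1
p_2 = 7: count[7] becomes 1
p_3 = 3: count[3] becomes 2
p_4 = 9: count[9] becomes 1
p_5 = 2: count[2] becomes 1
p_6 = 6: count[6] becomes 1
p_7 = 4: count[4] becomes 1
Degrees (1 + count): deg[1]=1+0=1, deg[2]=1+1=2, deg[3]=1+2=3, deg[4]=1+1=2, deg[5]=1+0=1, deg[6]=1+1=2, deg[7]=1+1=2, deg[8]=1+0=1, deg[9]=1+1=2

Answer: 1 2 3 2 1 2 2 1 2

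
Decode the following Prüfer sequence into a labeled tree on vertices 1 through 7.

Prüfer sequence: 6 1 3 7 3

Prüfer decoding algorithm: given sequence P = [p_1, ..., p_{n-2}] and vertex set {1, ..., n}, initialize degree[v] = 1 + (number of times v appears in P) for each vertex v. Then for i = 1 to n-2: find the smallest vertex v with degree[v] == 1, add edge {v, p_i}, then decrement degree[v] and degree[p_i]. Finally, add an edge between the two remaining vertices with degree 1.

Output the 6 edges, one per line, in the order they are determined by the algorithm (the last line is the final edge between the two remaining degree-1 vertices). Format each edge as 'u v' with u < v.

Initial degrees: {1:2, 2:1, 3:3, 4:1, 5:1, 6:2, 7:2}
Step 1: smallest deg-1 vertex = 2, p_1 = 6. Add edge {2,6}. Now deg[2]=0, deg[6]=1.
Step 2: smallest deg-1 vertex = 4, p_2 = 1. Add edge {1,4}. Now deg[4]=0, deg[1]=1.
Step 3: smallest deg-1 vertex = 1, p_3 = 3. Add edge {1,3}. Now deg[1]=0, deg[3]=2.
Step 4: smallest deg-1 vertex = 5, p_4 = 7. Add edge {5,7}. Now deg[5]=0, deg[7]=1.
Step 5: smallest deg-1 vertex = 6, p_5 = 3. Add edge {3,6}. Now deg[6]=0, deg[3]=1.
Final: two remaining deg-1 vertices are 3, 7. Add edge {3,7}.

Answer: 2 6
1 4
1 3
5 7
3 6
3 7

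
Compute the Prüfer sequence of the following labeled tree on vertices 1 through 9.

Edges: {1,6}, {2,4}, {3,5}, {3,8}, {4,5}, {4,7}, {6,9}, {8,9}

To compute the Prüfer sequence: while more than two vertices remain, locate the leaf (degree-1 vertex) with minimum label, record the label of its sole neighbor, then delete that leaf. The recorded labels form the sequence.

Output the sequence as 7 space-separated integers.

Answer: 6 4 9 4 5 3 8

Derivation:
Step 1: leaves = {1,2,7}. Remove smallest leaf 1, emit neighbor 6.
Step 2: leaves = {2,6,7}. Remove smallest leaf 2, emit neighbor 4.
Step 3: leaves = {6,7}. Remove smallest leaf 6, emit neighbor 9.
Step 4: leaves = {7,9}. Remove smallest leaf 7, emit neighbor 4.
Step 5: leaves = {4,9}. Remove smallest leaf 4, emit neighbor 5.
Step 6: leaves = {5,9}. Remove smallest leaf 5, emit neighbor 3.
Step 7: leaves = {3,9}. Remove smallest leaf 3, emit neighbor 8.
Done: 2 vertices remain (8, 9). Sequence = [6 4 9 4 5 3 8]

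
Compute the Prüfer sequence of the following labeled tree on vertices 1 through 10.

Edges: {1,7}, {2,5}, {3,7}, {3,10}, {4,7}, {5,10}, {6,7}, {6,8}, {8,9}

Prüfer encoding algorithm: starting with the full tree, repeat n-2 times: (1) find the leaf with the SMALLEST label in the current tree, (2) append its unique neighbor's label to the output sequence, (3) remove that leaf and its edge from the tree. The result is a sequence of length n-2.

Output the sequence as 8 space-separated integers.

Step 1: leaves = {1,2,4,9}. Remove smallest leaf 1, emit neighbor 7.
Step 2: leaves = {2,4,9}. Remove smallest leaf 2, emit neighbor 5.
Step 3: leaves = {4,5,9}. Remove smallest leaf 4, emit neighbor 7.
Step 4: leaves = {5,9}. Remove smallest leaf 5, emit neighbor 10.
Step 5: leaves = {9,10}. Remove smallest leaf 9, emit neighbor 8.
Step 6: leaves = {8,10}. Remove smallest leaf 8, emit neighbor 6.
Step 7: leaves = {6,10}. Remove smallest leaf 6, emit neighbor 7.
Step 8: leaves = {7,10}. Remove smallest leaf 7, emit neighbor 3.
Done: 2 vertices remain (3, 10). Sequence = [7 5 7 10 8 6 7 3]

Answer: 7 5 7 10 8 6 7 3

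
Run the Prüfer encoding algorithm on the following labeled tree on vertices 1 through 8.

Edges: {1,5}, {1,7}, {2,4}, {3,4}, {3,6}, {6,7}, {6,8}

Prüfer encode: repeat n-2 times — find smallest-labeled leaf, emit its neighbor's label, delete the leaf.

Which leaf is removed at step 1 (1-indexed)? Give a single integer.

Answer: 2

Derivation:
Step 1: current leaves = {2,5,8}. Remove leaf 2 (neighbor: 4).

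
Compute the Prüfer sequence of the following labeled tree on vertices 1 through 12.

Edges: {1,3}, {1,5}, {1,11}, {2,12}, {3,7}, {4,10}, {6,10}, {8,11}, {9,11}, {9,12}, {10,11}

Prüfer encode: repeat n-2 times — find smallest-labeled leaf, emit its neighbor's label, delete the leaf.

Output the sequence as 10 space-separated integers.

Step 1: leaves = {2,4,5,6,7,8}. Remove smallest leaf 2, emit neighbor 12.
Step 2: leaves = {4,5,6,7,8,12}. Remove smallest leaf 4, emit neighbor 10.
Step 3: leaves = {5,6,7,8,12}. Remove smallest leaf 5, emit neighbor 1.
Step 4: leaves = {6,7,8,12}. Remove smallest leaf 6, emit neighbor 10.
Step 5: leaves = {7,8,10,12}. Remove smallest leaf 7, emit neighbor 3.
Step 6: leaves = {3,8,10,12}. Remove smallest leaf 3, emit neighbor 1.
Step 7: leaves = {1,8,10,12}. Remove smallest leaf 1, emit neighbor 11.
Step 8: leaves = {8,10,12}. Remove smallest leaf 8, emit neighbor 11.
Step 9: leaves = {10,12}. Remove smallest leaf 10, emit neighbor 11.
Step 10: leaves = {11,12}. Remove smallest leaf 11, emit neighbor 9.
Done: 2 vertices remain (9, 12). Sequence = [12 10 1 10 3 1 11 11 11 9]

Answer: 12 10 1 10 3 1 11 11 11 9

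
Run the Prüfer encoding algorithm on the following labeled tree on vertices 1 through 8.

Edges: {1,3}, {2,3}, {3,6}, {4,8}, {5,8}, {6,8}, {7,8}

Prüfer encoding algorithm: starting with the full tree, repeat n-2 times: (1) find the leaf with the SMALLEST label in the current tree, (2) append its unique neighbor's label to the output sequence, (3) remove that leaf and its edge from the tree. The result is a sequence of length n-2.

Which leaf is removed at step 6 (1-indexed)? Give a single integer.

Answer: 6

Derivation:
Step 1: current leaves = {1,2,4,5,7}. Remove leaf 1 (neighbor: 3).
Step 2: current leaves = {2,4,5,7}. Remove leaf 2 (neighbor: 3).
Step 3: current leaves = {3,4,5,7}. Remove leaf 3 (neighbor: 6).
Step 4: current leaves = {4,5,6,7}. Remove leaf 4 (neighbor: 8).
Step 5: current leaves = {5,6,7}. Remove leaf 5 (neighbor: 8).
Step 6: current leaves = {6,7}. Remove leaf 6 (neighbor: 8).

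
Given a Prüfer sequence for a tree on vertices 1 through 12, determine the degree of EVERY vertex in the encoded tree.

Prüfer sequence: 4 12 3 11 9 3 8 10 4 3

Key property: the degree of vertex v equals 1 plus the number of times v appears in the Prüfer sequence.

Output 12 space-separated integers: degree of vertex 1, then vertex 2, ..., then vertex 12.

p_1 = 4: count[4] becomes 1
p_2 = 12: count[12] becomes 1
p_3 = 3: count[3] becomes 1
p_4 = 11: count[11] becomes 1
p_5 = 9: count[9] becomes 1
p_6 = 3: count[3] becomes 2
p_7 = 8: count[8] becomes 1
p_8 = 10: count[10] becomes 1
p_9 = 4: count[4] becomes 2
p_10 = 3: count[3] becomes 3
Degrees (1 + count): deg[1]=1+0=1, deg[2]=1+0=1, deg[3]=1+3=4, deg[4]=1+2=3, deg[5]=1+0=1, deg[6]=1+0=1, deg[7]=1+0=1, deg[8]=1+1=2, deg[9]=1+1=2, deg[10]=1+1=2, deg[11]=1+1=2, deg[12]=1+1=2

Answer: 1 1 4 3 1 1 1 2 2 2 2 2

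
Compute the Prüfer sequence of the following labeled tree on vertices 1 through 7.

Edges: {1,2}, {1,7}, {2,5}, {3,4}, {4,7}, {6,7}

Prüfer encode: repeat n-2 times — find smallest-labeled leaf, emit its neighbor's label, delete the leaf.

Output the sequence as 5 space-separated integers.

Step 1: leaves = {3,5,6}. Remove smallest leaf 3, emit neighbor 4.
Step 2: leaves = {4,5,6}. Remove smallest leaf 4, emit neighbor 7.
Step 3: leaves = {5,6}. Remove smallest leaf 5, emit neighbor 2.
Step 4: leaves = {2,6}. Remove smallest leaf 2, emit neighbor 1.
Step 5: leaves = {1,6}. Remove smallest leaf 1, emit neighbor 7.
Done: 2 vertices remain (6, 7). Sequence = [4 7 2 1 7]

Answer: 4 7 2 1 7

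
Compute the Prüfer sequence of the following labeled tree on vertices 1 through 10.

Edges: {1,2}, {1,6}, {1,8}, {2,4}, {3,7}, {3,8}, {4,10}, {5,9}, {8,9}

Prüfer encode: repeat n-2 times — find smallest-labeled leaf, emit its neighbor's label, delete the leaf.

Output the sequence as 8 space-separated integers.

Answer: 9 1 3 8 8 1 2 4

Derivation:
Step 1: leaves = {5,6,7,10}. Remove smallest leaf 5, emit neighbor 9.
Step 2: leaves = {6,7,9,10}. Remove smallest leaf 6, emit neighbor 1.
Step 3: leaves = {7,9,10}. Remove smallest leaf 7, emit neighbor 3.
Step 4: leaves = {3,9,10}. Remove smallest leaf 3, emit neighbor 8.
Step 5: leaves = {9,10}. Remove smallest leaf 9, emit neighbor 8.
Step 6: leaves = {8,10}. Remove smallest leaf 8, emit neighbor 1.
Step 7: leaves = {1,10}. Remove smallest leaf 1, emit neighbor 2.
Step 8: leaves = {2,10}. Remove smallest leaf 2, emit neighbor 4.
Done: 2 vertices remain (4, 10). Sequence = [9 1 3 8 8 1 2 4]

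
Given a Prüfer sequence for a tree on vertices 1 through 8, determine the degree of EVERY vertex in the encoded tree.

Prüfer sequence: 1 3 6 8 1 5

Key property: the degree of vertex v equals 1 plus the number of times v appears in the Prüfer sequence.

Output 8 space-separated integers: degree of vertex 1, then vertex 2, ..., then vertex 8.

Answer: 3 1 2 1 2 2 1 2

Derivation:
p_1 = 1: count[1] becomes 1
p_2 = 3: count[3] becomes 1
p_3 = 6: count[6] becomes 1
p_4 = 8: count[8] becomes 1
p_5 = 1: count[1] becomes 2
p_6 = 5: count[5] becomes 1
Degrees (1 + count): deg[1]=1+2=3, deg[2]=1+0=1, deg[3]=1+1=2, deg[4]=1+0=1, deg[5]=1+1=2, deg[6]=1+1=2, deg[7]=1+0=1, deg[8]=1+1=2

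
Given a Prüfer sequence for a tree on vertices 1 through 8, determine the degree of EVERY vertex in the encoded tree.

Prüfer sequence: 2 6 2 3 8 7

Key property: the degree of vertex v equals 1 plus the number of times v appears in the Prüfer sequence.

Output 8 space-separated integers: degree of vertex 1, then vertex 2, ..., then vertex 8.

Answer: 1 3 2 1 1 2 2 2

Derivation:
p_1 = 2: count[2] becomes 1
p_2 = 6: count[6] becomes 1
p_3 = 2: count[2] becomes 2
p_4 = 3: count[3] becomes 1
p_5 = 8: count[8] becomes 1
p_6 = 7: count[7] becomes 1
Degrees (1 + count): deg[1]=1+0=1, deg[2]=1+2=3, deg[3]=1+1=2, deg[4]=1+0=1, deg[5]=1+0=1, deg[6]=1+1=2, deg[7]=1+1=2, deg[8]=1+1=2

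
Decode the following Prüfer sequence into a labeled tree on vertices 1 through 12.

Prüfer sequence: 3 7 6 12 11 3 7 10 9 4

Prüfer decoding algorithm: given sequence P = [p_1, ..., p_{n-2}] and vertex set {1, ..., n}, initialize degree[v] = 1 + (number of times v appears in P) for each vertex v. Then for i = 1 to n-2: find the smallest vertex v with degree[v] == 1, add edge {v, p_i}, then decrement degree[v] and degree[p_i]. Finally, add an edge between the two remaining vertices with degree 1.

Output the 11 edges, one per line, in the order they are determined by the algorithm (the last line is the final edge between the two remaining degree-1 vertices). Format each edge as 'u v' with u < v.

Initial degrees: {1:1, 2:1, 3:3, 4:2, 5:1, 6:2, 7:3, 8:1, 9:2, 10:2, 11:2, 12:2}
Step 1: smallest deg-1 vertex = 1, p_1 = 3. Add edge {1,3}. Now deg[1]=0, deg[3]=2.
Step 2: smallest deg-1 vertex = 2, p_2 = 7. Add edge {2,7}. Now deg[2]=0, deg[7]=2.
Step 3: smallest deg-1 vertex = 5, p_3 = 6. Add edge {5,6}. Now deg[5]=0, deg[6]=1.
Step 4: smallest deg-1 vertex = 6, p_4 = 12. Add edge {6,12}. Now deg[6]=0, deg[12]=1.
Step 5: smallest deg-1 vertex = 8, p_5 = 11. Add edge {8,11}. Now deg[8]=0, deg[11]=1.
Step 6: smallest deg-1 vertex = 11, p_6 = 3. Add edge {3,11}. Now deg[11]=0, deg[3]=1.
Step 7: smallest deg-1 vertex = 3, p_7 = 7. Add edge {3,7}. Now deg[3]=0, deg[7]=1.
Step 8: smallest deg-1 vertex = 7, p_8 = 10. Add edge {7,10}. Now deg[7]=0, deg[10]=1.
Step 9: smallest deg-1 vertex = 10, p_9 = 9. Add edge {9,10}. Now deg[10]=0, deg[9]=1.
Step 10: smallest deg-1 vertex = 9, p_10 = 4. Add edge {4,9}. Now deg[9]=0, deg[4]=1.
Final: two remaining deg-1 vertices are 4, 12. Add edge {4,12}.

Answer: 1 3
2 7
5 6
6 12
8 11
3 11
3 7
7 10
9 10
4 9
4 12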